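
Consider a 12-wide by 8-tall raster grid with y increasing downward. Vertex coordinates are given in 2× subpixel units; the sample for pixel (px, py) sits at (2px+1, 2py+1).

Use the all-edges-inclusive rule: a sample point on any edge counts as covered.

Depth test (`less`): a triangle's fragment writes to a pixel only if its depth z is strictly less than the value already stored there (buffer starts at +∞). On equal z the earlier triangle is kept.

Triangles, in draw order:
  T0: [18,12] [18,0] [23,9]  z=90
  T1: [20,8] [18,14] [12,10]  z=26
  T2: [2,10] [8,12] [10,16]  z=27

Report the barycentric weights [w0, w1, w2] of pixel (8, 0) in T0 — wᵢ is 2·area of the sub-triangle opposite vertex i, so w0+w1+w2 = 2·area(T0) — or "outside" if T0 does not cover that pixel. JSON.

T0:
  2·area = 60
  edge (18, 12)→(18, 0): d=(0,-12) inclusive
  edge (18, 0)→(23, 9): d=(5,9) inclusive
  edge (23, 9)→(18, 12): d=(-5,3) inclusive
    (9,1)@(19, 3): e=[12,6,42] → █
    (10,1)@(21, 3): e=[36,-12,36] → ·
    (9,2)@(19, 5): e=[12,16,32] → █
    (10,2)@(21, 5): e=[36,-2,26] → ·
    (9,3)@(19, 7): e=[12,26,22] → █
    (10,3)@(21, 7): e=[36,8,16] → █
    (11,3)@(23, 7): e=[60,-10,10] → ·
    (9,4)@(19, 9): e=[12,36,12] → █
    (11,4)@(23, 9): e=[60,0,0] → █  [on edge]
    (9,5)@(19, 11): e=[12,46,2] → █
    (10,5)@(21, 11): e=[36,28,-4] → ·
    (11,5)@(23, 11): e=[60,10,-10] → ·
    (6,7)@(13, 15): e=[-60,120,0] → ·  [on edge]
  covered (8 px):
    · · · · · · · · · · · ·
    · · · · · · · · · █ · ·
    · · · · · · · · · █ · ·
    · · · · · · · · · █ █ ·
    · · · · · · · · · █ █ █
    · · · · · · · · · █ · ·
    · · · · · · · · · · · ·
    · · · · · · · · · · · ·
T1:
  2·area = 44
  edge (20, 8)→(18, 14): d=(-2,6) inclusive
  edge (18, 14)→(12, 10): d=(-6,-4) inclusive
  edge (12, 10)→(20, 8): d=(8,-2) inclusive
    (10,2)@(21, 5): e=[0,66,-22] → ·  [on edge]
    (8,4)@(17, 9): e=[16,26,2] → █
    (9,4)@(19, 9): e=[4,34,6] → █
    (10,4)@(21, 9): e=[-8,42,10] → ·
    (7,5)@(15, 11): e=[24,6,14] → █
    (9,5)@(19, 11): e=[0,22,22] → █  [on edge]
    (10,5)@(21, 11): e=[-12,30,26] → ·
    (7,6)@(15, 13): e=[20,-6,30] → ·
    (8,6)@(17, 13): e=[8,2,34] → █
    (9,6)@(19, 13): e=[-4,10,38] → ·
    (8,7)@(17, 15): e=[4,-10,50] → ·
  covered (6 px):
    · · · · · · · · · · · ·
    · · · · · · · · · · · ·
    · · · · · · · · · · · ·
    · · · · · · · · · · · ·
    · · · · · · · · █ █ · ·
    · · · · · · · █ █ █ · ·
    · · · · · · · · █ · · ·
    · · · · · · · · · · · ·
T2:
  2·area = 20
  edge (2, 10)→(8, 12): d=(6,2) inclusive
  edge (8, 12)→(10, 16): d=(2,4) inclusive
  edge (10, 16)→(2, 10): d=(-8,-6) inclusive
    (2,5)@(5, 11): e=[0,10,10] → █  [on edge]
    (3,5)@(7, 11): e=[-4,2,22] → ·
    (2,6)@(5, 13): e=[12,14,-6] → ·
    (3,6)@(7, 13): e=[8,6,6] → █
    (4,6)@(9, 13): e=[4,-2,18] → ·
    (5,6)@(11, 13): e=[0,-10,30] → ·  [on edge]
    (3,7)@(7, 15): e=[20,10,-10] → ·
    (4,7)@(9, 15): e=[16,2,2] → █
    (5,7)@(11, 15): e=[12,-6,14] → ·
    (8,7)@(17, 15): e=[0,-30,50] → ·  [on edge]
  covered (3 px):
    · · · · · · · · · · · ·
    · · · · · · · · · · · ·
    · · · · · · · · · · · ·
    · · · · · · · · · · · ·
    · · · · · · · · · · · ·
    · · █ · · · · · · · · ·
    · · · █ · · · · · · · ·
    · · · · █ · · · · · · ·

Final: "outside"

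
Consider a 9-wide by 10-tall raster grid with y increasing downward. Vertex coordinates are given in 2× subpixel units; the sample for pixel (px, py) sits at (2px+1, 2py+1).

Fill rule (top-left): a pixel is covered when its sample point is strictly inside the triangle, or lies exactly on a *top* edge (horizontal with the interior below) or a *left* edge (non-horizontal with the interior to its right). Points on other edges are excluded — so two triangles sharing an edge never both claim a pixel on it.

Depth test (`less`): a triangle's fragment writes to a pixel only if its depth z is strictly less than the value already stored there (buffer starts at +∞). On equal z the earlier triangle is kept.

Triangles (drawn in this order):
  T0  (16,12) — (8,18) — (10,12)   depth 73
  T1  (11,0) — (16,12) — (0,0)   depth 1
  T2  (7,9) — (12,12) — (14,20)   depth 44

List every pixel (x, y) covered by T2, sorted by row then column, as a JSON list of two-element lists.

T0:
  2·area = 36
  edge (16, 12)→(8, 18): d=(-8,6) right/bottom  bias=-1
  edge (8, 18)→(10, 12): d=(2,-6) top-left  bias=+0
  edge (10, 12)→(16, 12): d=(6,0) top-left  bias=+0
    (6,1)@(13, 3): e=[90,0,-54] → .  [on edge]
    (5,4)@(11, 9): e=[54,0,-18] → .  [on edge]
    (5,6)@(11, 13): e=[22,8,6] → X
    (6,6)@(13, 13): e=[10,20,6] → X
    (7,6)@(15, 13): e=[-2,32,6] → .
    (4,7)@(9, 15): e=[18,0,18] → X  [on edge]
    (6,7)@(13, 15): e=[-6,24,18] → .
    (4,8)@(9, 17): e=[2,4,30] → X
    (5,8)@(11, 17): e=[-10,16,30] → .
    (4,9)@(9, 19): e=[-14,8,42] → .
  covered (5 px):
    . . . . . . . . .
    . . . . . . . . .
    . . . . . . . . .
    . . . . . . . . .
    . . . . . . . . .
    . . . . . . . . .
    . . . . . X X . .
    . . . . X X . . .
    . . . . X . . . .
    . . . . . . . . .
T1:
  2·area = 132
  edge (11, 0)→(16, 12): d=(5,12) right/bottom  bias=-1
  edge (16, 12)→(0, 0): d=(-16,-12) top-left  bias=+0
  edge (0, 0)→(11, 0): d=(11,0) top-left  bias=+0
    (1,0)@(3, 1): e=[101,20,11] → X
    (2,0)@(5, 1): e=[77,44,11] → X
    (3,0)@(7, 1): e=[53,68,11] → X
    (4,0)@(9, 1): e=[29,92,11] → X
    (5,0)@(11, 1): e=[5,116,11] → X
    (6,0)@(13, 1): e=[-19,140,11] → .
    (1,1)@(3, 3): e=[111,-12,33] → .
    (2,1)@(5, 3): e=[87,12,33] → X
    (6,1)@(13, 3): e=[-9,108,33] → .
    (2,2)@(5, 5): e=[97,-20,55] → .
    (3,2)@(7, 5): e=[73,4,55] → X
    (6,2)@(13, 5): e=[1,76,55] → X
  covered (17 px):
    . X X X X X . . .
    . . X X X X . . .
    . . . X X X X . .
    . . . . . X X . .
    . . . . . . X . .
    . . . . . . . X .
    . . . . . . . . .
    . . . . . . . . .
    . . . . . . . . .
    . . . . . . . . .
T2:
  2·area = 34
  edge (7, 9)→(12, 12): d=(5,3) right/bottom  bias=-1
  edge (12, 12)→(14, 20): d=(2,8) right/bottom  bias=-1
  edge (14, 20)→(7, 9): d=(-7,-11) top-left  bias=+0
    (3,4)@(7, 9): e=[0,34,0] → .  [on edge]
    (4,5)@(9, 11): e=[4,22,8] → X
    (5,5)@(11, 11): e=[-2,6,30] → .
    (4,6)@(9, 13): e=[14,26,-6] → .
    (5,6)@(11, 13): e=[8,10,16] → X
    (6,6)@(13, 13): e=[2,-6,38] → .
    (5,7)@(11, 15): e=[18,14,2] → X
    (6,7)@(13, 15): e=[12,-2,24] → .
    (8,7)@(17, 15): e=[0,-34,68] → .  [on edge]
    (5,8)@(11, 17): e=[28,18,-12] → .
    (6,8)@(13, 17): e=[22,2,10] → X
    (7,8)@(15, 17): e=[16,-14,32] → .
  covered (4 px):
    . . . . . . . . .
    . . . . . . . . .
    . . . . . . . . .
    . . . . . . . . .
    . . . . . . . . .
    . . . . X . . . .
    . . . . . X . . .
    . . . . . X . . .
    . . . . . . X . .
    . . . . . . . . .

Answer: [[4,5],[5,6],[5,7],[6,8]]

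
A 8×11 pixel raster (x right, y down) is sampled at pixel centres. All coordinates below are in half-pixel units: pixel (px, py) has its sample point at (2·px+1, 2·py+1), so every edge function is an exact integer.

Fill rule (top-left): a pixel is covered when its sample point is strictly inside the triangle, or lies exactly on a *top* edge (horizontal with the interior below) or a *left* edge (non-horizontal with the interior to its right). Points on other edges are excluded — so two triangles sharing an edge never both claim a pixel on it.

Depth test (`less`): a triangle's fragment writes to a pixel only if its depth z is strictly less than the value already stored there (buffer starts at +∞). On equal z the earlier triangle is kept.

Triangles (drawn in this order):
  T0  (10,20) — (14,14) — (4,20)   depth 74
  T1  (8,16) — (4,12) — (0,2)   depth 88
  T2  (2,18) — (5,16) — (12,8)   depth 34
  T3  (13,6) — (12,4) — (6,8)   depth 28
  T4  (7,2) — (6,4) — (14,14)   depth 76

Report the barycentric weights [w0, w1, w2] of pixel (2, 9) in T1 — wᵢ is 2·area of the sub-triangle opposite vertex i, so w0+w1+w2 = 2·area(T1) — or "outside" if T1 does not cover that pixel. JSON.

T0:
  2·area = 36  (B↔C swapped to make it positive)
  edge (10, 20)→(4, 20): d=(-6,0) right/bottom  bias=-1
  edge (4, 20)→(14, 14): d=(10,-6) top-left  bias=+0
  edge (14, 14)→(10, 20): d=(-4,6) right/bottom  bias=-1
    (6,7)@(13, 15): e=[30,4,2] → #
    (7,7)@(15, 15): e=[30,16,-10] → ·
    (4,8)@(9, 17): e=[18,0,18] → #  [on edge]
    (5,8)@(11, 17): e=[18,12,6] → #
    (6,8)@(13, 17): e=[18,24,-6] → ·
    (3,9)@(7, 19): e=[6,8,22] → #
    (5,9)@(11, 19): e=[6,32,-2] → ·
    (3,10)@(7, 21): e=[-6,28,14] → ·
    (4,10)@(9, 21): e=[-6,40,2] → ·
  covered (5 px):
    · · · · · · · ·
    · · · · · · · ·
    · · · · · · · ·
    · · · · · · · ·
    · · · · · · · ·
    · · · · · · · ·
    · · · · · · · ·
    · · · · · · # ·
    · · · · # # · ·
    · · · # # · · ·
    · · · · · · · ·
T1:
  2·area = 24
  edge (8, 16)→(4, 12): d=(-4,-4) top-left  bias=+0
  edge (4, 12)→(0, 2): d=(-4,-10) top-left  bias=+0
  edge (0, 2)→(8, 16): d=(8,14) right/bottom  bias=-1
    (0,4)@(1, 9): e=[0,-18,42] → ·  [on edge]
    (1,4)@(3, 9): e=[8,2,14] → #
    (2,4)@(5, 9): e=[16,22,-14] → ·
    (1,5)@(3, 11): e=[0,-6,30] → ·  [on edge]
    (2,5)@(5, 11): e=[8,14,2] → #
    (3,5)@(7, 11): e=[16,34,-26] → ·
    (2,6)@(5, 13): e=[0,6,18] → #  [on edge]
    (3,6)@(7, 13): e=[8,26,-10] → ·
    (2,7)@(5, 15): e=[-8,-2,34] → ·
    (3,7)@(7, 15): e=[0,18,6] → #  [on edge]
    (4,7)@(9, 15): e=[8,38,-22] → ·
    (3,8)@(7, 17): e=[-8,10,22] → ·
    (4,8)@(9, 17): e=[0,30,-6] → ·  [on edge]
    (5,9)@(11, 19): e=[0,42,-18] → ·  [on edge]
    (6,10)@(13, 21): e=[0,54,-30] → ·  [on edge]
  covered (4 px):
    · · · · · · · ·
    · · · · · · · ·
    · · · · · · · ·
    · · · · · · · ·
    · # · · · · · ·
    · · # · · · · ·
    · · # · · · · ·
    · · · # · · · ·
    · · · · · · · ·
    · · · · · · · ·
    · · · · · · · ·
T2:
  2·area = 10  (B↔C swapped to make it positive)
  edge (2, 18)→(12, 8): d=(10,-10) top-left  bias=+0
  edge (12, 8)→(5, 16): d=(-7,8) right/bottom  bias=-1
  edge (5, 16)→(2, 18): d=(-3,2) right/bottom  bias=-1
    (7,2)@(15, 5): e=[0,-3,13] → ·  [on edge]
    (6,3)@(13, 7): e=[0,-1,11] → ·  [on edge]
    (5,4)@(11, 9): e=[0,1,9] → #  [on edge]
    (6,4)@(13, 9): e=[20,-15,5] → ·
    (4,5)@(9, 11): e=[0,3,7] → #  [on edge]
    (5,5)@(11, 11): e=[20,-13,3] → ·
    (3,6)@(7, 13): e=[0,5,5] → #  [on edge]
    (4,6)@(9, 13): e=[20,-11,1] → ·
    (2,7)@(5, 15): e=[0,7,3] → #  [on edge]
    (3,7)@(7, 15): e=[20,-9,-1] → ·
    (1,8)@(3, 17): e=[0,9,1] → #  [on edge]
    (2,8)@(5, 17): e=[20,-7,-3] → ·
    (0,9)@(1, 19): e=[0,11,-1] → ·  [on edge]
  covered (5 px):
    · · · · · · · ·
    · · · · · · · ·
    · · · · · · · ·
    · · · · · · · ·
    · · · · · # · ·
    · · · · # · · ·
    · · · # · · · ·
    · · # · · · · ·
    · # · · · · · ·
    · · · · · · · ·
    · · · · · · · ·
T3:
  2·area = 16  (B↔C swapped to make it positive)
  edge (13, 6)→(6, 8): d=(-7,2) right/bottom  bias=-1
  edge (6, 8)→(12, 4): d=(6,-4) top-left  bias=+0
  edge (12, 4)→(13, 6): d=(1,2) right/bottom  bias=-1
    (5,2)@(11, 5): e=[11,2,3] → #
    (6,2)@(13, 5): e=[7,10,-1] → ·
    (4,3)@(9, 7): e=[1,6,9] → #
    (5,3)@(11, 7): e=[-3,14,5] → ·
    (4,4)@(9, 9): e=[-13,18,11] → ·
  covered (2 px):
    · · · · · · · ·
    · · · · · · · ·
    · · · · · # · ·
    · · · · # · · ·
    · · · · · · · ·
    · · · · · · · ·
    · · · · · · · ·
    · · · · · · · ·
    · · · · · · · ·
    · · · · · · · ·
    · · · · · · · ·
T4:
  2·area = 26  (B↔C swapped to make it positive)
  edge (7, 2)→(14, 14): d=(7,12) right/bottom  bias=-1
  edge (14, 14)→(6, 4): d=(-8,-10) top-left  bias=+0
  edge (6, 4)→(7, 2): d=(1,-2) top-left  bias=+0
    (3,1)@(7, 3): e=[7,18,1] → #
    (4,1)@(9, 3): e=[-17,38,5] → ·
    (3,2)@(7, 5): e=[21,2,3] → #
    (4,2)@(9, 5): e=[-3,22,7] → ·
    (3,3)@(7, 7): e=[35,-14,5] → ·
    (4,3)@(9, 7): e=[11,6,9] → #
    (5,3)@(11, 7): e=[-13,26,13] → ·
    (4,4)@(9, 9): e=[25,-10,11] → ·
    (5,4)@(11, 9): e=[1,10,15] → #
    (6,4)@(13, 9): e=[-23,30,19] → ·
    (5,5)@(11, 11): e=[15,-6,17] → ·
  covered (4 px):
    · · · · · · · ·
    · · · # · · · ·
    · · · # · · · ·
    · · · · # · · ·
    · · · · · # · ·
    · · · · · · · ·
    · · · · · · · ·
    · · · · · · · ·
    · · · · · · · ·
    · · · · · · · ·
    · · · · · · · ·

Answer: "outside"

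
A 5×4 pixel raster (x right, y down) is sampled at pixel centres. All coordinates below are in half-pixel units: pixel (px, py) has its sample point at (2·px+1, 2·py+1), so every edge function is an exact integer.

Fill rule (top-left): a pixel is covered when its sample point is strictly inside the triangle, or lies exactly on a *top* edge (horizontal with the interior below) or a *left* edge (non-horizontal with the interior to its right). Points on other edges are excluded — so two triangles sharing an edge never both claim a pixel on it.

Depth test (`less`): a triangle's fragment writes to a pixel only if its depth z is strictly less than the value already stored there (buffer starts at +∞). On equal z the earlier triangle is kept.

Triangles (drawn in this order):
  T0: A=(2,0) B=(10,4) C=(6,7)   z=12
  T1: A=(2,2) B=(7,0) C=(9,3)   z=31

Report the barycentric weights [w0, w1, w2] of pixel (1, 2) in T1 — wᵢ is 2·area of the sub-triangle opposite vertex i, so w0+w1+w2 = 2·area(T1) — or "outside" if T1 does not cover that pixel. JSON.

T0:
  2·area = 40
  edge (2, 0)→(10, 4): d=(8,4) right/bottom  bias=-1
  edge (10, 4)→(6, 7): d=(-4,3) right/bottom  bias=-1
  edge (6, 7)→(2, 0): d=(-4,-7) top-left  bias=+0
    (1,0)@(3, 1): e=[4,33,3] → █
    (2,0)@(5, 1): e=[-4,27,17] → ·
    (1,1)@(3, 3): e=[20,25,-5] → ·
    (2,1)@(5, 3): e=[12,19,9] → █
    (3,1)@(7, 3): e=[4,13,23] → █
    (4,1)@(9, 3): e=[-4,7,37] → ·
    (2,2)@(5, 5): e=[28,11,1] → █
    (4,2)@(9, 5): e=[12,-1,29] → ·
    (2,3)@(5, 7): e=[44,3,-7] → ·
    (3,3)@(7, 7): e=[36,-3,7] → ·
  covered (5 px):
    · █ · · ·
    · · █ █ ·
    · · █ █ ·
    · · · · ·
T1:
  2·area = 19
  edge (2, 2)→(7, 0): d=(5,-2) top-left  bias=+0
  edge (7, 0)→(9, 3): d=(2,3) right/bottom  bias=-1
  edge (9, 3)→(2, 2): d=(-7,-1) top-left  bias=+0
    (2,0)@(5, 1): e=[1,8,10] → █
    (3,0)@(7, 1): e=[5,2,12] → █
    (4,0)@(9, 1): e=[9,-4,14] → ·
    (2,1)@(5, 3): e=[11,12,-4] → ·
    (3,1)@(7, 3): e=[15,6,-2] → ·
    (4,1)@(9, 3): e=[19,0,0] → ·  [on edge]
  covered (2 px):
    · · █ █ ·
    · · · · ·
    · · · · ·
    · · · · ·

Result: "outside"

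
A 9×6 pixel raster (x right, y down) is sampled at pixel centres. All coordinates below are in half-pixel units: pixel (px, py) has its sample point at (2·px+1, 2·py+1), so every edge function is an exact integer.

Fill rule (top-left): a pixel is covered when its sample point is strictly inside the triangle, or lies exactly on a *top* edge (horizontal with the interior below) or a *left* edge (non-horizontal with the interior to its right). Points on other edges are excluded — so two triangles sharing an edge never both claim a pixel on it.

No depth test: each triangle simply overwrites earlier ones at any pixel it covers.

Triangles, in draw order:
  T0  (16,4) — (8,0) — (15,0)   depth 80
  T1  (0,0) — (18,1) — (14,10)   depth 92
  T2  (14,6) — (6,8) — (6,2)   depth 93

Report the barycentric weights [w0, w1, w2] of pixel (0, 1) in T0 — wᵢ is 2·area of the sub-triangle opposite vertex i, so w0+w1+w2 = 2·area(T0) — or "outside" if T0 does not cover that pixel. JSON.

T0:
  2·area = 28
  edge (16, 4)→(8, 0): d=(-8,-4) top-left  bias=+0
  edge (8, 0)→(15, 0): d=(7,0) top-left  bias=+0
  edge (15, 0)→(16, 4): d=(1,4) right/bottom  bias=-1
    (5,0)@(11, 1): e=[4,7,17] → █
    (6,0)@(13, 1): e=[12,7,9] → █
    (7,0)@(15, 1): e=[20,7,1] → █
    (8,0)@(17, 1): e=[28,7,-7] → ·
    (5,1)@(11, 3): e=[-12,21,19] → ·
    (6,1)@(13, 3): e=[-4,21,11] → ·
    (7,1)@(15, 3): e=[4,21,3] → █
    (8,1)@(17, 3): e=[12,21,-5] → ·
    (7,2)@(15, 5): e=[-12,35,5] → ·
  covered (4 px):
    · · · · · █ █ █ ·
    · · · · · · · █ ·
    · · · · · · · · ·
    · · · · · · · · ·
    · · · · · · · · ·
    · · · · · · · · ·
T1:
  2·area = 166
  edge (0, 0)→(18, 1): d=(18,1) right/bottom  bias=-1
  edge (18, 1)→(14, 10): d=(-4,9) right/bottom  bias=-1
  edge (14, 10)→(0, 0): d=(-14,-10) top-left  bias=+0
    (1,0)@(3, 1): e=[15,135,16] → █
    (2,0)@(5, 1): e=[13,117,36] → █
    (3,0)@(7, 1): e=[11,99,56] → █
    (4,0)@(9, 1): e=[9,81,76] → █
    (5,0)@(11, 1): e=[7,63,96] → █
    (6,0)@(13, 1): e=[5,45,116] → █
    (7,0)@(15, 1): e=[3,27,136] → █
    (8,0)@(17, 1): e=[1,9,156] → █
    (1,1)@(3, 3): e=[51,127,-12] → ·
    (2,1)@(5, 3): e=[49,109,8] → █
    (2,2)@(5, 5): e=[85,101,-20] → ·
    (3,2)@(7, 5): e=[83,83,0] → █  [on edge]
  covered (24 px):
    · █ █ █ █ █ █ █ █
    · · █ █ █ █ █ █ █
    · · · █ █ █ █ █ ·
    · · · · · █ █ █ ·
    · · · · · · █ · ·
    · · · · · · · · ·
T2:
  2·area = 48
  edge (14, 6)→(6, 8): d=(-8,2) right/bottom  bias=-1
  edge (6, 8)→(6, 2): d=(0,-6) top-left  bias=+0
  edge (6, 2)→(14, 6): d=(8,4) right/bottom  bias=-1
    (3,1)@(7, 3): e=[38,6,4] → █
    (4,1)@(9, 3): e=[34,18,-4] → ·
    (3,2)@(7, 5): e=[22,6,20] → █
    (4,2)@(9, 5): e=[18,18,12] → █
    (5,2)@(11, 5): e=[14,30,4] → █
    (6,2)@(13, 5): e=[10,42,-4] → ·
    (3,3)@(7, 7): e=[6,6,36] → █
    (5,3)@(11, 7): e=[-2,30,20] → ·
    (3,4)@(7, 9): e=[-10,6,52] → ·
    (4,4)@(9, 9): e=[-14,18,44] → ·
  covered (6 px):
    · · · · · · · · ·
    · · · █ · · · · ·
    · · · █ █ █ · · ·
    · · · █ █ · · · ·
    · · · · · · · · ·
    · · · · · · · · ·

Answer: "outside"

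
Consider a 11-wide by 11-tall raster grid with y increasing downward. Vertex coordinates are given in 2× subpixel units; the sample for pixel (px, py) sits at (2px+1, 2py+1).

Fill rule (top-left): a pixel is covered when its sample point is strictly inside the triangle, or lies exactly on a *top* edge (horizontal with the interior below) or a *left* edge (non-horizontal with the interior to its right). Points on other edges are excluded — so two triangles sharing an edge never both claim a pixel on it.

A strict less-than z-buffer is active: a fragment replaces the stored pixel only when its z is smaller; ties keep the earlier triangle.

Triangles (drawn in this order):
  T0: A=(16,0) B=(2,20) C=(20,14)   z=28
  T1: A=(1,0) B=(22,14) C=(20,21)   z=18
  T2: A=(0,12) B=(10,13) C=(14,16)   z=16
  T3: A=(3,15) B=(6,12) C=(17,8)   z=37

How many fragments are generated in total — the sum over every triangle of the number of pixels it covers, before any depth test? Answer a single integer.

T0:
  2·area = 276  (B↔C swapped to make it positive)
  edge (16, 0)→(20, 14): d=(4,14) right/bottom  bias=-1
  edge (20, 14)→(2, 20): d=(-18,6) right/bottom  bias=-1
  edge (2, 20)→(16, 0): d=(14,-20) top-left  bias=+0
    (7,1)@(15, 3): e=[26,228,22] → #
    (8,1)@(17, 3): e=[-2,216,62] → ·
    (6,2)@(13, 5): e=[62,204,10] → #
    (8,2)@(17, 5): e=[6,180,90] → #
    (9,2)@(19, 5): e=[-22,168,130] → ·
    (6,3)@(13, 7): e=[70,168,38] → #
    (9,3)@(19, 7): e=[-14,132,158] → ·
    (5,4)@(11, 9): e=[106,144,26] → #
    (9,4)@(19, 9): e=[-6,96,186] → ·
    (4,5)@(9, 11): e=[142,120,14] → #
    (9,5)@(19, 11): e=[2,60,214] → #
    (10,5)@(21, 11): e=[-26,48,254] → ·
    (8,7)@(17, 15): e=[46,0,230] → ·  [on edge]
    (5,8)@(11, 17): e=[138,0,138] → ·  [on edge]
    (2,9)@(5, 19): e=[230,0,46] → ·  [on edge]
  covered (33 px):
    · · · · · · · · · · ·
    · · · · · · · # · · ·
    · · · · · · # # # · ·
    · · · · · · # # # · ·
    · · · · · # # # # · ·
    · · · · # # # # # # ·
    · · · # # # # # # # ·
    · · · # # # # # · · ·
    · · # # # · · · · · ·
    · # · · · · · · · · ·
    · · · · · · · · · · ·
T1:
  2·area = 175
  edge (1, 0)→(22, 14): d=(21,14) right/bottom  bias=-1
  edge (22, 14)→(20, 21): d=(-2,7) right/bottom  bias=-1
  edge (20, 21)→(1, 0): d=(-19,-21) top-left  bias=+0
    (2,1)@(5, 3): e=[7,141,27] → #
    (3,1)@(7, 3): e=[-21,127,69] → ·
    (2,2)@(5, 5): e=[49,137,-11] → ·
    (3,2)@(7, 5): e=[21,123,31] → #
    (4,2)@(9, 5): e=[-7,109,73] → ·
    (3,3)@(7, 7): e=[63,119,-7] → ·
    (4,3)@(9, 7): e=[35,105,35] → #
    (5,3)@(11, 7): e=[7,91,77] → #
    (6,3)@(13, 7): e=[-21,77,119] → ·
    (4,4)@(9, 9): e=[77,101,-3] → ·
    (5,4)@(11, 9): e=[49,87,39] → #
    (6,4)@(13, 9): e=[21,73,81] → #
  covered (22 px):
    · · · · · · · · · · ·
    · · # · · · · · · · ·
    · · · # · · · · · · ·
    · · · · # # · · · · ·
    · · · · · # # · · · ·
    · · · · · # # # # · ·
    · · · · · · # # # # ·
    · · · · · · · # # # #
    · · · · · · · · # # #
    · · · · · · · · · # ·
    · · · · · · · · · · ·
T2:
  2·area = 26
  edge (0, 12)→(10, 13): d=(10,1) right/bottom  bias=-1
  edge (10, 13)→(14, 16): d=(4,3) right/bottom  bias=-1
  edge (14, 16)→(0, 12): d=(-14,-4) top-left  bias=+0
    (2,6)@(5, 13): e=[5,15,6] → #
    (3,6)@(7, 13): e=[3,9,14] → #
    (4,6)@(9, 13): e=[1,3,22] → #
    (5,6)@(11, 13): e=[-1,-3,30] → ·
    (2,7)@(5, 15): e=[25,23,-22] → ·
    (3,7)@(7, 15): e=[23,17,-14] → ·
    (4,7)@(9, 15): e=[21,11,-6] → ·
    (5,7)@(11, 15): e=[19,5,2] → #
    (6,7)@(13, 15): e=[17,-1,10] → ·
    (5,8)@(11, 17): e=[39,13,-26] → ·
  covered (4 px):
    · · · · · · · · · · ·
    · · · · · · · · · · ·
    · · · · · · · · · · ·
    · · · · · · · · · · ·
    · · · · · · · · · · ·
    · · · · · · · · · · ·
    · · # # # · · · · · ·
    · · · · · # · · · · ·
    · · · · · · · · · · ·
    · · · · · · · · · · ·
    · · · · · · · · · · ·
T3:
  2·area = 21
  edge (3, 15)→(6, 12): d=(3,-3) top-left  bias=+0
  edge (6, 12)→(17, 8): d=(11,-4) top-left  bias=+0
  edge (17, 8)→(3, 15): d=(-14,7) right/bottom  bias=-1
    (8,0)@(17, 1): e=[0,-77,98] → ·  [on edge]
    (7,1)@(15, 3): e=[0,-63,84] → ·  [on edge]
    (6,2)@(13, 5): e=[0,-49,70] → ·  [on edge]
    (5,3)@(11, 7): e=[0,-35,56] → ·  [on edge]
    (9,3)@(19, 7): e=[24,-3,0] → ·  [on edge]
    (4,4)@(9, 9): e=[0,-21,42] → ·  [on edge]
    (7,4)@(15, 9): e=[18,3,0] → ·  [on edge]
    (3,5)@(7, 11): e=[0,-7,28] → ·  [on edge]
    (4,5)@(9, 11): e=[6,1,14] → #
    (5,5)@(11, 11): e=[12,9,0] → ·  [on edge]
    (2,6)@(5, 13): e=[0,7,14] → #  [on edge]
    (3,6)@(7, 13): e=[6,15,0] → ·  [on edge]
    (1,7)@(3, 15): e=[0,21,0] → ·  [on edge]
    (0,8)@(1, 17): e=[0,35,-14] → ·  [on edge]
  covered (2 px):
    · · · · · · · · · · ·
    · · · · · · · · · · ·
    · · · · · · · · · · ·
    · · · · · · · · · · ·
    · · · · · · · · · · ·
    · · · · # · · · · · ·
    · · # · · · · · · · ·
    · · · · · · · · · · ·
    · · · · · · · · · · ·
    · · · · · · · · · · ·
    · · · · · · · · · · ·

Final: 61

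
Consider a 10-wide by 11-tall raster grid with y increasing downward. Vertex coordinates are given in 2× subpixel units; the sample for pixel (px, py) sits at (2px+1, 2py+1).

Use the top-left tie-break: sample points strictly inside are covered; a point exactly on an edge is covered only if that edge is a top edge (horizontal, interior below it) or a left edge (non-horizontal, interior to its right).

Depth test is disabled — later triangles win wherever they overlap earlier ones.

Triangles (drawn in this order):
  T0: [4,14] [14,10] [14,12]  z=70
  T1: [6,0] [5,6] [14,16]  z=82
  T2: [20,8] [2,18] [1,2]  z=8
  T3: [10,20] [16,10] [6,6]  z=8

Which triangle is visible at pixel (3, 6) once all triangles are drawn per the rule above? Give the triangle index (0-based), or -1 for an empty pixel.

T0:
  2·area = 20
  edge (4, 14)→(14, 10): d=(10,-4) top-left  bias=+0
  edge (14, 10)→(14, 12): d=(0,2) right/bottom  bias=-1
  edge (14, 12)→(4, 14): d=(-10,2) right/bottom  bias=-1
    (6,5)@(13, 11): e=[6,2,12] → X
    (7,5)@(15, 11): e=[14,-2,8] → .
    (9,5)@(19, 11): e=[30,-10,0] → .  [on edge]
    (3,6)@(7, 13): e=[2,14,4] → X
    (4,6)@(9, 13): e=[10,10,0] → .  [on edge]
    (6,6)@(13, 13): e=[26,2,-8] → .
    (3,7)@(7, 15): e=[22,14,-16] → .
  covered (2 px):
    . . . . . . . . . .
    . . . . . . . . . .
    . . . . . . . . . .
    . . . . . . . . . .
    . . . . . . . . . .
    . . . . . . X . . .
    . . . X . . . . . .
    . . . . . . . . . .
    . . . . . . . . . .
    . . . . . . . . . .
    . . . . . . . . . .
T1:
  2·area = 64  (B↔C swapped to make it positive)
  edge (6, 0)→(14, 16): d=(8,16) right/bottom  bias=-1
  edge (14, 16)→(5, 6): d=(-9,-10) top-left  bias=+0
  edge (5, 6)→(6, 0): d=(1,-6) top-left  bias=+0
    (3,1)@(7, 3): e=[8,47,9] → X
    (4,1)@(9, 3): e=[-24,67,21] → .
    (3,2)@(7, 5): e=[24,29,11] → X
    (4,2)@(9, 5): e=[-8,49,23] → .
    (3,3)@(7, 7): e=[40,11,13] → X
    (4,3)@(9, 7): e=[8,31,25] → X
    (5,3)@(11, 7): e=[-24,51,37] → .
    (3,4)@(7, 9): e=[56,-7,15] → .
    (4,4)@(9, 9): e=[24,13,27] → X
    (5,4)@(11, 9): e=[-8,33,39] → .
    (4,5)@(9, 11): e=[40,-5,29] → .
    (5,5)@(11, 11): e=[8,15,41] → X
  covered (6 px):
    . . . . . . . . . .
    . . . X . . . . . .
    . . . X . . . . . .
    . . . X X . . . . .
    . . . . X . . . . .
    . . . . . X . . . .
    . . . . . . . . . .
    . . . . . . . . . .
    . . . . . . . . . .
    . . . . . . . . . .
    . . . . . . . . . .
T2:
  2·area = 298
  edge (20, 8)→(2, 18): d=(-18,10) right/bottom  bias=-1
  edge (2, 18)→(1, 2): d=(-1,-16) top-left  bias=+0
  edge (1, 2)→(20, 8): d=(19,6) right/bottom  bias=-1
    (1,1)@(3, 3): e=[260,31,7] → X
    (2,1)@(5, 3): e=[240,63,-5] → .
    (1,2)@(3, 5): e=[224,29,45] → X
    (2,2)@(5, 5): e=[204,61,33] → X
    (3,2)@(7, 5): e=[184,93,21] → X
    (4,2)@(9, 5): e=[164,125,9] → X
    (5,2)@(11, 5): e=[144,157,-3] → .
    (1,3)@(3, 7): e=[188,27,83] → X
    (5,3)@(11, 7): e=[108,155,35] → X
    (6,3)@(13, 7): e=[88,187,23] → X
    (7,3)@(15, 7): e=[68,219,11] → X
    (8,3)@(17, 7): e=[48,251,-1] → .
    (5,6)@(11, 13): e=[0,149,149] → .  [on edge]
  covered (34 px):
    . . . . . . . . . .
    . X . . . . . . . .
    . X X X X . . . . .
    . X X X X X X X . .
    . X X X X X X X X .
    . X X X X X X . . .
    . X X X X . . . . .
    . X X X . . . . . .
    . X . . . . . . . .
    . . . . . . . . . .
    . . . . . . . . . .
T3:
  2·area = 124  (B↔C swapped to make it positive)
  edge (10, 20)→(6, 6): d=(-4,-14) top-left  bias=+0
  edge (6, 6)→(16, 10): d=(10,4) right/bottom  bias=-1
  edge (16, 10)→(10, 20): d=(-6,10) right/bottom  bias=-1
    (9,2)@(19, 5): e=[186,-62,0] → .  [on edge]
    (3,3)@(7, 7): e=[10,6,108] → X
    (4,3)@(9, 7): e=[38,-2,88] → .
    (3,4)@(7, 9): e=[2,26,96] → X
    (4,4)@(9, 9): e=[30,18,76] → X
    (5,4)@(11, 9): e=[58,10,56] → X
    (6,4)@(13, 9): e=[86,2,36] → X
    (7,4)@(15, 9): e=[114,-6,16] → .
    (3,5)@(7, 11): e=[-6,46,84] → .
    (4,5)@(9, 11): e=[22,38,64] → X
    (7,5)@(15, 11): e=[106,14,4] → X
    (8,5)@(17, 11): e=[134,6,-16] → .
    (6,7)@(13, 15): e=[62,62,0] → .  [on edge]
  covered (15 px):
    . . . . . . . . . .
    . . . . . . . . . .
    . . . . . . . . . .
    . . . X . . . . . .
    . . . X X X X . . .
    . . . . X X X X . .
    . . . . X X X . . .
    . . . . X X . . . .
    . . . . . X . . . .
    . . . . . . . . . .
    . . . . . . . . . .

Z-buffer (winner per pixel, '.' = empty):
  . . . . . . . . . .
  . 2 . 1 . . . . . .
  . 2 2 2 2 . . . . .
  . 2 2 3 2 2 2 2 . .
  . 2 2 3 3 3 3 2 2 .
  . 2 2 2 3 3 3 3 . .
  . 2 2 2 3 3 3 . . .
  . 2 2 2 3 3 . . . .
  . 2 . . . 3 . . . .
  . . . . . . . . . .
  . . . . . . . . . .

Answer: 2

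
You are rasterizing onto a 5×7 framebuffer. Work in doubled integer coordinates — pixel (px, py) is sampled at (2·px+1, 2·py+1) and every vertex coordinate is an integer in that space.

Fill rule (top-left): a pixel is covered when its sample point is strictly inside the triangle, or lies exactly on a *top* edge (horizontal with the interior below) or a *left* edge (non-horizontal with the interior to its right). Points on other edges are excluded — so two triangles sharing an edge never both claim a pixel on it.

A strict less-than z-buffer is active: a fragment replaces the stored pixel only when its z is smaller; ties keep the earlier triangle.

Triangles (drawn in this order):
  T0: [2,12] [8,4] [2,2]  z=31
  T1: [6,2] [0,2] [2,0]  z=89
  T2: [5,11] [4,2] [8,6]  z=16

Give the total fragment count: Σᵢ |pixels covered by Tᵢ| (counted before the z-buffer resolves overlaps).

T0:
  2·area = 60  (B↔C swapped to make it positive)
  edge (2, 12)→(2, 2): d=(0,-10) top-left  bias=+0
  edge (2, 2)→(8, 4): d=(6,2) right/bottom  bias=-1
  edge (8, 4)→(2, 12): d=(-6,8) right/bottom  bias=-1
    (1,1)@(3, 3): e=[10,4,46] → █
    (2,1)@(5, 3): e=[30,0,30] → ·  [on edge]
    (1,2)@(3, 5): e=[10,16,34] → █
    (2,2)@(5, 5): e=[30,12,18] → █
    (3,2)@(7, 5): e=[50,8,2] → █
    (4,2)@(9, 5): e=[70,4,-14] → ·
    (1,3)@(3, 7): e=[10,28,22] → █
    (3,3)@(7, 7): e=[50,20,-10] → ·
    (1,4)@(3, 9): e=[10,40,10] → █
    (2,4)@(5, 9): e=[30,36,-6] → ·
    (1,5)@(3, 11): e=[10,52,-2] → ·
  covered (7 px):
    · · · · ·
    · █ · · ·
    · █ █ █ ·
    · █ █ · ·
    · █ · · ·
    · · · · ·
    · · · · ·
T1:
  2·area = 12
  edge (6, 2)→(0, 2): d=(-6,0) right/bottom  bias=-1
  edge (0, 2)→(2, 0): d=(2,-2) top-left  bias=+0
  edge (2, 0)→(6, 2): d=(4,2) right/bottom  bias=-1
    (0,0)@(1, 1): e=[6,0,6] → █  [on edge]
    (1,0)@(3, 1): e=[6,4,2] → █
    (2,0)@(5, 1): e=[6,8,-2] → ·
    (0,1)@(1, 3): e=[-6,4,14] → ·
    (1,1)@(3, 3): e=[-6,8,10] → ·
  covered (2 px):
    █ █ · · ·
    · · · · ·
    · · · · ·
    · · · · ·
    · · · · ·
    · · · · ·
    · · · · ·
T2:
  2·area = 32
  edge (5, 11)→(4, 2): d=(-1,-9) top-left  bias=+0
  edge (4, 2)→(8, 6): d=(4,4) right/bottom  bias=-1
  edge (8, 6)→(5, 11): d=(-3,5) right/bottom  bias=-1
    (1,0)@(3, 1): e=[-8,0,40] → ·  [on edge]
    (2,1)@(5, 3): e=[8,0,24] → ·  [on edge]
    (2,2)@(5, 5): e=[6,8,18] → █
    (3,2)@(7, 5): e=[24,0,8] → ·  [on edge]
    (2,3)@(5, 7): e=[4,16,12] → █
    (3,3)@(7, 7): e=[22,8,2] → █
    (4,3)@(9, 7): e=[40,0,-8] → ·  [on edge]
    (2,4)@(5, 9): e=[2,24,6] → █
    (3,4)@(7, 9): e=[20,16,-4] → ·
    (2,5)@(5, 11): e=[0,32,0] → ·  [on edge]
  covered (4 px):
    · · · · ·
    · · · · ·
    · · █ · ·
    · · █ █ ·
    · · █ · ·
    · · · · ·
    · · · · ·

Result: 13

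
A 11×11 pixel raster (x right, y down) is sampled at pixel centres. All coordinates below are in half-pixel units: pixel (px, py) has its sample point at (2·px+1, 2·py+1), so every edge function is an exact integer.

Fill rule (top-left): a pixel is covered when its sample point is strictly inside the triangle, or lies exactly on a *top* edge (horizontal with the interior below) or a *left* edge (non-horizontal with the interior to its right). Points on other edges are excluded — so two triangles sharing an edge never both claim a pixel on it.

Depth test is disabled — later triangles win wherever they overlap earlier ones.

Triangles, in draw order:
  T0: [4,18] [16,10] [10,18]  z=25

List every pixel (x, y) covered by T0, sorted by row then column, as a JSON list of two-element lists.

T0:
  2·area = 48
  edge (4, 18)→(16, 10): d=(12,-8) top-left  bias=+0
  edge (16, 10)→(10, 18): d=(-6,8) right/bottom  bias=-1
  edge (10, 18)→(4, 18): d=(-6,0) right/bottom  bias=-1
    (7,5)@(15, 11): e=[4,2,42] → █
    (8,5)@(17, 11): e=[20,-14,42] → ·
    (6,6)@(13, 13): e=[12,6,30] → █
    (7,6)@(15, 13): e=[28,-10,30] → ·
    (4,7)@(9, 15): e=[4,26,18] → █
    (5,7)@(11, 15): e=[20,10,18] → █
    (6,7)@(13, 15): e=[36,-6,18] → ·
    (3,8)@(7, 17): e=[12,30,6] → █
    (5,8)@(11, 17): e=[44,-2,6] → ·
    (3,9)@(7, 19): e=[36,18,-6] → ·
    (4,9)@(9, 19): e=[52,2,-6] → ·
  covered (6 px):
    · · · · · · · · · · ·
    · · · · · · · · · · ·
    · · · · · · · · · · ·
    · · · · · · · · · · ·
    · · · · · · · · · · ·
    · · · · · · · █ · · ·
    · · · · · · █ · · · ·
    · · · · █ █ · · · · ·
    · · · █ █ · · · · · ·
    · · · · · · · · · · ·
    · · · · · · · · · · ·

Result: [[7,5],[6,6],[4,7],[5,7],[3,8],[4,8]]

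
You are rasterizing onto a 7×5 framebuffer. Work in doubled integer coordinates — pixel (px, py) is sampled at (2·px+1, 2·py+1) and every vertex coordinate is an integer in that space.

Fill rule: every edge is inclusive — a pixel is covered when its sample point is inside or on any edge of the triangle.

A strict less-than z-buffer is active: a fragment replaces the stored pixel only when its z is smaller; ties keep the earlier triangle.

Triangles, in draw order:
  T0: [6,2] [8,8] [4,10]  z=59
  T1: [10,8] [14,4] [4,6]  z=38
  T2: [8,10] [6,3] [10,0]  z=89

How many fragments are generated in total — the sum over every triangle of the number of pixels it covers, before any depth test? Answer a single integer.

T0:
  2·area = 28
  edge (6, 2)→(8, 8): d=(2,6) inclusive
  edge (8, 8)→(4, 10): d=(-4,2) inclusive
  edge (4, 10)→(6, 2): d=(2,-8) inclusive
    (3,2)@(7, 5): e=[0,14,14] → █  [on edge]
    (4,2)@(9, 5): e=[-12,10,30] → ·
    (2,3)@(5, 7): e=[16,10,2] → █
    (4,3)@(9, 7): e=[-8,2,34] → ·
    (2,4)@(5, 9): e=[20,2,6] → █
    (3,4)@(7, 9): e=[8,-2,22] → ·
  covered (4 px):
    · · · · · · ·
    · · · · · · ·
    · · · █ · · ·
    · · █ █ · · ·
    · · █ · · · ·
T1:
  2·area = 32  (B↔C swapped to make it positive)
  edge (10, 8)→(4, 6): d=(-6,-2) inclusive
  edge (4, 6)→(14, 4): d=(10,-2) inclusive
  edge (14, 4)→(10, 8): d=(-4,4) inclusive
    (0,2)@(1, 5): e=[0,-16,48] → ·  [on edge]
    (4,2)@(9, 5): e=[16,0,16] → █  [on edge]
    (5,2)@(11, 5): e=[20,4,8] → █
    (6,2)@(13, 5): e=[24,8,0] → █  [on edge]
    (3,3)@(7, 7): e=[0,16,16] → █  [on edge]
    (5,3)@(11, 7): e=[8,24,0] → █  [on edge]
    (6,3)@(13, 7): e=[12,28,-8] → ·
    (3,4)@(7, 9): e=[-12,36,8] → ·
    (4,4)@(9, 9): e=[-8,40,0] → ·  [on edge]
    (5,4)@(11, 9): e=[-4,44,-8] → ·
    (6,4)@(13, 9): e=[0,48,-16] → ·  [on edge]
  covered (6 px):
    · · · · · · ·
    · · · · · · ·
    · · · · █ █ █
    · · · █ █ █ ·
    · · · · · · ·
T2:
  2·area = 34
  edge (8, 10)→(6, 3): d=(-2,-7) inclusive
  edge (6, 3)→(10, 0): d=(4,-3) inclusive
  edge (10, 0)→(8, 10): d=(-2,10) inclusive
    (4,0)@(9, 1): e=[25,1,8] → █
    (5,0)@(11, 1): e=[39,7,-12] → ·
    (3,1)@(7, 3): e=[7,3,24] → █
    (5,1)@(11, 3): e=[35,15,-16] → ·
    (3,2)@(7, 5): e=[3,11,20] → █
    (4,2)@(9, 5): e=[17,17,0] → █  [on edge]
    (5,2)@(11, 5): e=[31,23,-20] → ·
    (3,3)@(7, 7): e=[-1,19,16] → ·
    (4,3)@(9, 7): e=[13,25,-4] → ·
  covered (5 px):
    · · · · █ · ·
    · · · █ █ · ·
    · · · █ █ · ·
    · · · · · · ·
    · · · · · · ·

Answer: 15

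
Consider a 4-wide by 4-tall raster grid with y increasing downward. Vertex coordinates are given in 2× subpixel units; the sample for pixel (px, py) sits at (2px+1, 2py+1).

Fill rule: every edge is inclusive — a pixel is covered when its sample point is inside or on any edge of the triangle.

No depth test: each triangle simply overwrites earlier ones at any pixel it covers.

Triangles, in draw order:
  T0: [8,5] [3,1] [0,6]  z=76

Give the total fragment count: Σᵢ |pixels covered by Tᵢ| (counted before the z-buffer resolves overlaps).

T0:
  2·area = 37  (B↔C swapped to make it positive)
  edge (8, 5)→(0, 6): d=(-8,1) inclusive
  edge (0, 6)→(3, 1): d=(3,-5) inclusive
  edge (3, 1)→(8, 5): d=(5,4) inclusive
    (1,0)@(3, 1): e=[37,0,0] → █  [on edge]
    (2,0)@(5, 1): e=[35,10,-8] → ·
    (1,1)@(3, 3): e=[21,6,10] → █
    (2,1)@(5, 3): e=[19,16,2] → █
    (3,1)@(7, 3): e=[17,26,-6] → ·
    (0,2)@(1, 5): e=[7,2,28] → █
    (3,2)@(7, 5): e=[1,32,4] → █
    (0,3)@(1, 7): e=[-9,8,38] → ·
    (1,3)@(3, 7): e=[-11,18,30] → ·
    (2,3)@(5, 7): e=[-13,28,22] → ·
    (3,3)@(7, 7): e=[-15,38,14] → ·
  covered (7 px):
    · █ · ·
    · █ █ ·
    █ █ █ █
    · · · ·

Result: 7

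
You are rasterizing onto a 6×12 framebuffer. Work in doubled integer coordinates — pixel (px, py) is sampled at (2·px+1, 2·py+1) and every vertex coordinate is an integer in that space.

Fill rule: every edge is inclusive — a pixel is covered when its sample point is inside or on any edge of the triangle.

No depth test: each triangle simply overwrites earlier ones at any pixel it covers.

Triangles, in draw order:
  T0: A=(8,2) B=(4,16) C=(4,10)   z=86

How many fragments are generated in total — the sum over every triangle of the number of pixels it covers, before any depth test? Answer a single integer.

T0:
  2·area = 24
  edge (8, 2)→(4, 16): d=(-4,14) inclusive
  edge (4, 16)→(4, 10): d=(0,-6) inclusive
  edge (4, 10)→(8, 2): d=(4,-8) inclusive
    (3,2)@(7, 5): e=[2,18,4] → #
    (4,2)@(9, 5): e=[-26,30,20] → ·
    (3,3)@(7, 7): e=[-6,18,12] → ·
    (2,4)@(5, 9): e=[14,6,4] → #
    (3,4)@(7, 9): e=[-14,18,20] → ·
    (2,5)@(5, 11): e=[6,6,12] → #
    (3,5)@(7, 11): e=[-22,18,28] → ·
    (2,6)@(5, 13): e=[-2,6,20] → ·
  covered (3 px):
    · · · · · ·
    · · · · · ·
    · · · # · ·
    · · · · · ·
    · · # · · ·
    · · # · · ·
    · · · · · ·
    · · · · · ·
    · · · · · ·
    · · · · · ·
    · · · · · ·
    · · · · · ·

Result: 3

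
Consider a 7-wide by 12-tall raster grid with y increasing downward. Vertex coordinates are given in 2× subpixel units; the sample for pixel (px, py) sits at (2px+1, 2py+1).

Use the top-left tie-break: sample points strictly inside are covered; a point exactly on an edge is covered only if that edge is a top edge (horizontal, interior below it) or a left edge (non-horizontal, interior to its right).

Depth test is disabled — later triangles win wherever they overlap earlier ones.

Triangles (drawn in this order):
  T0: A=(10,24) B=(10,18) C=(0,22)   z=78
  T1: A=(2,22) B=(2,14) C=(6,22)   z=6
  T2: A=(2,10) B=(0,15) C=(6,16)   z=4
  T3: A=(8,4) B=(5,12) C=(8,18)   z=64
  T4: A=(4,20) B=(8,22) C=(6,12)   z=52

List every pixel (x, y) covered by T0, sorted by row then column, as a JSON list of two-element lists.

T0:
  2·area = 60  (B↔C swapped to make it positive)
  edge (10, 24)→(0, 22): d=(-10,-2) top-left  bias=+0
  edge (0, 22)→(10, 18): d=(10,-4) top-left  bias=+0
  edge (10, 18)→(10, 24): d=(0,6) right/bottom  bias=-1
    (4,9)@(9, 19): e=[48,6,6] → █
    (5,9)@(11, 19): e=[52,14,-6] → ·
    (1,10)@(3, 21): e=[16,2,42] → █
    (2,10)@(5, 21): e=[20,10,30] → █
    (3,10)@(7, 21): e=[24,18,18] → █
    (5,10)@(11, 21): e=[32,34,-6] → ·
    (1,11)@(3, 23): e=[-4,22,42] → ·
    (2,11)@(5, 23): e=[0,30,30] → █  [on edge]
    (5,11)@(11, 23): e=[12,54,-6] → ·
  covered (8 px):
    · · · · · · ·
    · · · · · · ·
    · · · · · · ·
    · · · · · · ·
    · · · · · · ·
    · · · · · · ·
    · · · · · · ·
    · · · · · · ·
    · · · · · · ·
    · · · · █ · ·
    · █ █ █ █ · ·
    · · █ █ █ · ·
T1:
  2·area = 32
  edge (2, 22)→(2, 14): d=(0,-8) top-left  bias=+0
  edge (2, 14)→(6, 22): d=(4,8) right/bottom  bias=-1
  edge (6, 22)→(2, 22): d=(-4,0) right/bottom  bias=-1
    (1,8)@(3, 17): e=[8,4,20] → █
    (2,8)@(5, 17): e=[24,-12,20] → ·
    (1,9)@(3, 19): e=[8,12,12] → █
    (2,9)@(5, 19): e=[24,-4,12] → ·
    (1,10)@(3, 21): e=[8,20,4] → █
    (2,10)@(5, 21): e=[24,4,4] → █
    (3,10)@(7, 21): e=[40,-12,4] → ·
    (1,11)@(3, 23): e=[8,28,-4] → ·
    (2,11)@(5, 23): e=[24,12,-4] → ·
  covered (4 px):
    · · · · · · ·
    · · · · · · ·
    · · · · · · ·
    · · · · · · ·
    · · · · · · ·
    · · · · · · ·
    · · · · · · ·
    · · · · · · ·
    · █ · · · · ·
    · █ · · · · ·
    · █ █ · · · ·
    · · · · · · ·
T2:
  2·area = 32  (B↔C swapped to make it positive)
  edge (2, 10)→(6, 16): d=(4,6) right/bottom  bias=-1
  edge (6, 16)→(0, 15): d=(-6,-1) top-left  bias=+0
  edge (0, 15)→(2, 10): d=(2,-5) top-left  bias=+0
    (0,6)@(1, 13): e=[18,13,1] → █
    (1,6)@(3, 13): e=[6,15,11] → █
    (2,6)@(5, 13): e=[-6,17,21] → ·
    (0,7)@(1, 15): e=[26,1,5] → █
    (2,7)@(5, 15): e=[2,5,25] → █
    (3,7)@(7, 15): e=[-10,7,35] → ·
    (0,8)@(1, 17): e=[34,-11,9] → ·
    (1,8)@(3, 17): e=[22,-9,19] → ·
    (2,8)@(5, 17): e=[10,-7,29] → ·
  covered (5 px):
    · · · · · · ·
    · · · · · · ·
    · · · · · · ·
    · · · · · · ·
    · · · · · · ·
    · · · · · · ·
    █ █ · · · · ·
    █ █ █ · · · ·
    · · · · · · ·
    · · · · · · ·
    · · · · · · ·
    · · · · · · ·
T3:
  2·area = 42  (B↔C swapped to make it positive)
  edge (8, 4)→(8, 18): d=(0,14) right/bottom  bias=-1
  edge (8, 18)→(5, 12): d=(-3,-6) top-left  bias=+0
  edge (5, 12)→(8, 4): d=(3,-8) top-left  bias=+0
    (3,3)@(7, 7): e=[14,27,1] → █
    (4,3)@(9, 7): e=[-14,39,17] → ·
    (3,4)@(7, 9): e=[14,21,7] → █
    (4,4)@(9, 9): e=[-14,33,23] → ·
    (3,5)@(7, 11): e=[14,15,13] → █
    (4,5)@(9, 11): e=[-14,27,29] → ·
    (3,6)@(7, 13): e=[14,9,19] → █
    (4,6)@(9, 13): e=[-14,21,35] → ·
    (3,7)@(7, 15): e=[14,3,25] → █
    (4,7)@(9, 15): e=[-14,15,41] → ·
    (3,8)@(7, 17): e=[14,-3,31] → ·
  covered (5 px):
    · · · · · · ·
    · · · · · · ·
    · · · · · · ·
    · · · █ · · ·
    · · · █ · · ·
    · · · █ · · ·
    · · · █ · · ·
    · · · █ · · ·
    · · · · · · ·
    · · · · · · ·
    · · · · · · ·
    · · · · · · ·
T4:
  2·area = 36  (B↔C swapped to make it positive)
  edge (4, 20)→(6, 12): d=(2,-8) top-left  bias=+0
  edge (6, 12)→(8, 22): d=(2,10) right/bottom  bias=-1
  edge (8, 22)→(4, 20): d=(-4,-2) top-left  bias=+0
    (2,3)@(5, 7): e=[-18,0,54] → ·  [on edge]
    (2,8)@(5, 17): e=[2,20,14] → █
    (3,8)@(7, 17): e=[18,0,18] → ·  [on edge]
    (2,9)@(5, 19): e=[6,24,6] → █
    (3,9)@(7, 19): e=[22,4,10] → █
    (4,9)@(9, 19): e=[38,-16,14] → ·
    (2,10)@(5, 21): e=[10,28,-2] → ·
    (3,10)@(7, 21): e=[26,8,2] → █
    (4,10)@(9, 21): e=[42,-12,6] → ·
    (3,11)@(7, 23): e=[30,12,-6] → ·
  covered (4 px):
    · · · · · · ·
    · · · · · · ·
    · · · · · · ·
    · · · · · · ·
    · · · · · · ·
    · · · · · · ·
    · · · · · · ·
    · · · · · · ·
    · · █ · · · ·
    · · █ █ · · ·
    · · · █ · · ·
    · · · · · · ·

Final: [[4,9],[1,10],[2,10],[3,10],[4,10],[2,11],[3,11],[4,11]]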